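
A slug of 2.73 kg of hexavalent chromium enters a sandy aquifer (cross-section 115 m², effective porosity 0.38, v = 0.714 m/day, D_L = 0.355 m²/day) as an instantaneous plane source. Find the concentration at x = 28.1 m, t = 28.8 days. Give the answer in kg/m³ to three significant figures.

For an instantaneous plane source, C(x,t) = M/(n_e·A·√(4πDt)) · exp(−(x−vt)²/(4Dt)), with n_e·A the pore (flow) area.
Plume center vt = 0.714 × 28.8 = 20.5632 m, so the well at 28.1 m is 7.5368 m downgradient of the peak.
√(4πDt) = 11.33 m, giving peak height M/(n_e·A·√(4πDt)) = 2.73/(0.38 × 115 × 11.33) = 0.005514 kg/m³.
(x−vt)²/(4Dt) = (7.5368)²/(4 × 0.355 × 28.8) = 1.389; exp(−1.389) = 0.2493.
C = 0.005514 × 0.2493 = 0.00137 kg/m³.

0.00137 kg/m³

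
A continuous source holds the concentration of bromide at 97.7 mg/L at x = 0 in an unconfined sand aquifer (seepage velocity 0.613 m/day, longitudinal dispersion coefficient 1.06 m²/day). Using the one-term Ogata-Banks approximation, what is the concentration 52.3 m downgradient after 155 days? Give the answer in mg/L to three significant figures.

96.8 mg/L

For a continuous step input, C/C₀ ≈ ½·erfc((x−vt)/(2√(Dt))).
vt = 0.613 × 155 = 95.015 m and 2√(Dt) = 2√(1.06 × 155) = 25.64 m.
Argument (x−vt)/(2√(Dt)) = (52.3 − 95.015)/25.64 = -1.666; ½·erfc(-1.666) = 0.9908.
C = 97.7 × 0.9908 = 96.8 mg/L.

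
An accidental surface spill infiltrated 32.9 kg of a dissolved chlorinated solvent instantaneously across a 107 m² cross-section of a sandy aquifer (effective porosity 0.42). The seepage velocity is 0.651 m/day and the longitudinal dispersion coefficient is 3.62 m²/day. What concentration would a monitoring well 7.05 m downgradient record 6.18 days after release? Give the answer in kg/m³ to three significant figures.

0.0394 kg/m³

For an instantaneous plane source, C(x,t) = M/(n_e·A·√(4πDt)) · exp(−(x−vt)²/(4Dt)), with n_e·A the pore (flow) area.
Plume center vt = 0.651 × 6.18 = 4.02318 m, so the well at 7.05 m is 3.02682 m downgradient of the peak.
√(4πDt) = 16.77 m, giving peak height M/(n_e·A·√(4πDt)) = 32.9/(0.42 × 107 × 16.77) = 0.04365 kg/m³.
(x−vt)²/(4Dt) = (3.02682)²/(4 × 3.62 × 6.18) = 0.1024; exp(−0.1024) = 0.9027.
C = 0.04365 × 0.9027 = 0.0394 kg/m³.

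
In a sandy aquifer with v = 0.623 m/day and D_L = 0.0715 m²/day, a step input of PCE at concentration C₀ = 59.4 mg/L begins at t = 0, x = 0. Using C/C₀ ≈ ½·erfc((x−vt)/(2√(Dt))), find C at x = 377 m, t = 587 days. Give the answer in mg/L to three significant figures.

For a continuous step input, C/C₀ ≈ ½·erfc((x−vt)/(2√(Dt))).
vt = 0.623 × 587 = 365.701 m and 2√(Dt) = 2√(0.0715 × 587) = 12.96 m.
Argument (x−vt)/(2√(Dt)) = (377 − 365.701)/12.96 = 0.8718; ½·erfc(0.8718) = 0.1088.
C = 59.4 × 0.1088 = 6.46 mg/L.

6.46 mg/L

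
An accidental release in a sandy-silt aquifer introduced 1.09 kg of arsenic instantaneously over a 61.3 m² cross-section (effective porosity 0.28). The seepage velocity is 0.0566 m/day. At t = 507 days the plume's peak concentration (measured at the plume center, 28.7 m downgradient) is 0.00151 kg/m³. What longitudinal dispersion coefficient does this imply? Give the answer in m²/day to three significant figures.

0.278 m²/day

At the plume center C_max = M/(n_e·A·√(4πDt)), so D = M²/(4πt·(n_e·A·C_max)²).
n_e·A·C_max = 0.28 × 61.3 × 0.00151 = 0.02592 kg/m.
D = 1.09²/(4π × 507 × 0.02592²) = 0.278 m²/day.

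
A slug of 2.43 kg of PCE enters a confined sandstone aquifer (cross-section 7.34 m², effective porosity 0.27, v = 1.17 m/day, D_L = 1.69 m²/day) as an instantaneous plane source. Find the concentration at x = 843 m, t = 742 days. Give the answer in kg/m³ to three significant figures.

0.00861 kg/m³

For an instantaneous plane source, C(x,t) = M/(n_e·A·√(4πDt)) · exp(−(x−vt)²/(4Dt)), with n_e·A the pore (flow) area.
Plume center vt = 1.17 × 742 = 868.14 m, so the well at 843 m is 25.14 m upgradient of the peak.
√(4πDt) = 125.5 m, giving peak height M/(n_e·A·√(4πDt)) = 2.43/(0.27 × 7.34 × 125.5) = 0.009770 kg/m³.
(x−vt)²/(4Dt) = (-25.14)²/(4 × 1.69 × 742) = 0.1260; exp(−0.1260) = 0.8816.
C = 0.009770 × 0.8816 = 0.00861 kg/m³.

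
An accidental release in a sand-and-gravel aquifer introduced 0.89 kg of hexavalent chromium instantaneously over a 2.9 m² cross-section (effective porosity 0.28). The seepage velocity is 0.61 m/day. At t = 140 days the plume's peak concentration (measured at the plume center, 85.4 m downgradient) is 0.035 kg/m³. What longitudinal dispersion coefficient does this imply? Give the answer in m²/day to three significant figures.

At the plume center C_max = M/(n_e·A·√(4πDt)), so D = M²/(4πt·(n_e·A·C_max)²).
n_e·A·C_max = 0.28 × 2.9 × 0.035 = 0.02842 kg/m.
D = 0.89²/(4π × 140 × 0.02842²) = 0.557 m²/day.

0.557 m²/day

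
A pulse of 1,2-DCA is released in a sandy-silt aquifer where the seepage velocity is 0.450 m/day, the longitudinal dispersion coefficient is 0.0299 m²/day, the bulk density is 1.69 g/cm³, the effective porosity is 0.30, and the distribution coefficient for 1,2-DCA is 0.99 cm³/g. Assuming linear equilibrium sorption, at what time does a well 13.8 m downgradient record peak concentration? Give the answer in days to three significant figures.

201 days

Retardation factor R = 1 + ρ_b·K_d/n = 1 + 1.69 × 0.99/0.30 = 6.577.
Sorption retards both mechanisms: v_R = v/R = 0.06842 m/day, D_R = D/R = 0.004546 m²/day.
Peak time from v_R²t² + 2D_R t − x² = 0: t = (√(D_R² + v_R²x²) − D_R)/v_R².
√(D_R² + v_R²x²) = √(0.004546² + 0.06842² × 13.8²) = 0.9442; v_R² = 0.004681.
t = (0.9442 − 0.004546)/0.004681 = 201 days.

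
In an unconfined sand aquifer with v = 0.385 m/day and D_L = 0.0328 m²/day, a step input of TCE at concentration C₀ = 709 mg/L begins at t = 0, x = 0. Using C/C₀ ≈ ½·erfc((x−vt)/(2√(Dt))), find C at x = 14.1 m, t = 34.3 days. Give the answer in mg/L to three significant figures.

For a continuous step input, C/C₀ ≈ ½·erfc((x−vt)/(2√(Dt))).
vt = 0.385 × 34.3 = 13.2055 m and 2√(Dt) = 2√(0.0328 × 34.3) = 2.121 m.
Argument (x−vt)/(2√(Dt)) = (14.1 − 13.2055)/2.121 = 0.4217; ½·erfc(0.4217) = 0.2755.
C = 709 × 0.2755 = 195 mg/L.

195 mg/L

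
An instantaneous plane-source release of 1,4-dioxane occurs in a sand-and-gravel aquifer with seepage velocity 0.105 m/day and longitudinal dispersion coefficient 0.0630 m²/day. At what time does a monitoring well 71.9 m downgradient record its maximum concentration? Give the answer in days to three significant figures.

679 days

For the 1D instantaneous-source solution, setting ∂C/∂t = 0 at fixed x gives v²t² + 2Dt − x² = 0, so t = (√(D² + v²x²) − D)/v².
√(D² + v²x²) = √(0.0630² + 0.105² × 71.9²) = 7.550; v² = 0.011025.
t = (7.550 − 0.0630)/0.011025 = 679 days (vs. the pure-advection estimate x/v = 685 d).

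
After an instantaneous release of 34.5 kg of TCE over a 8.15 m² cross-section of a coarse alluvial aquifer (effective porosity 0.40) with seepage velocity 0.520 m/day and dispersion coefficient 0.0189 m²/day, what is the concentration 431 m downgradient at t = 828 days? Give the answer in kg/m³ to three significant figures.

For an instantaneous plane source, C(x,t) = M/(n_e·A·√(4πDt)) · exp(−(x−vt)²/(4Dt)), with n_e·A the pore (flow) area.
Plume center vt = 0.520 × 828 = 430.56 m, so the well at 431 m is 0.44 m downgradient of the peak.
√(4πDt) = 14.02 m, giving peak height M/(n_e·A·√(4πDt)) = 34.5/(0.40 × 8.15 × 14.02) = 0.7548 kg/m³.
(x−vt)²/(4Dt) = (0.44)²/(4 × 0.0189 × 828) = 0.003093; exp(−0.003093) = 0.9969.
C = 0.7548 × 0.9969 = 0.752 kg/m³.

0.752 kg/m³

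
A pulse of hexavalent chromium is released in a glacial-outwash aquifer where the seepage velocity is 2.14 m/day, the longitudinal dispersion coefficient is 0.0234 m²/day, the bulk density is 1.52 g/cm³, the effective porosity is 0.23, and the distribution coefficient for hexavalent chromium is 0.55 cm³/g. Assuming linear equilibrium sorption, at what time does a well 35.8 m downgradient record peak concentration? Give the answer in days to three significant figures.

Retardation factor R = 1 + ρ_b·K_d/n = 1 + 1.52 × 0.55/0.23 = 4.635.
Sorption retards both mechanisms: v_R = v/R = 0.4617 m/day, D_R = D/R = 0.005049 m²/day.
Peak time from v_R²t² + 2D_R t − x² = 0: t = (√(D_R² + v_R²x²) − D_R)/v_R².
√(D_R² + v_R²x²) = √(0.005049² + 0.4617² × 35.8²) = 16.53; v_R² = 0.2132.
t = (16.53 − 0.005049)/0.2132 = 77.5 days.

77.5 days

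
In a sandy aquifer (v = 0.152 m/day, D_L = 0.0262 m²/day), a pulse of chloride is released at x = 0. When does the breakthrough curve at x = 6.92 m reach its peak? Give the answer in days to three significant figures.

44.4 days

For the 1D instantaneous-source solution, setting ∂C/∂t = 0 at fixed x gives v²t² + 2Dt − x² = 0, so t = (√(D² + v²x²) − D)/v².
√(D² + v²x²) = √(0.0262² + 0.152² × 6.92²) = 1.052; v² = 0.023104.
t = (1.052 − 0.0262)/0.023104 = 44.4 days (vs. the pure-advection estimate x/v = 45.5 d).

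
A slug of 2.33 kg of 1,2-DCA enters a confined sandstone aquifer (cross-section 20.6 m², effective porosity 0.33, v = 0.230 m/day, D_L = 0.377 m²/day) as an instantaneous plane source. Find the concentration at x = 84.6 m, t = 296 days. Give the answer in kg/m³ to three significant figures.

For an instantaneous plane source, C(x,t) = M/(n_e·A·√(4πDt)) · exp(−(x−vt)²/(4Dt)), with n_e·A the pore (flow) area.
Plume center vt = 0.230 × 296 = 68.08 m, so the well at 84.6 m is 16.52 m downgradient of the peak.
√(4πDt) = 37.45 m, giving peak height M/(n_e·A·√(4πDt)) = 2.33/(0.33 × 20.6 × 37.45) = 0.009152 kg/m³.
(x−vt)²/(4Dt) = (16.52)²/(4 × 0.377 × 296) = 0.6114; exp(−0.6114) = 0.5426.
C = 0.009152 × 0.5426 = 0.00497 kg/m³.

0.00497 kg/m³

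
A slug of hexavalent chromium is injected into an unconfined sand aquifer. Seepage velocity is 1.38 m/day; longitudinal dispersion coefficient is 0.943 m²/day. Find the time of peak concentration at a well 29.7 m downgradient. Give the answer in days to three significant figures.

21.0 days

For the 1D instantaneous-source solution, setting ∂C/∂t = 0 at fixed x gives v²t² + 2Dt − x² = 0, so t = (√(D² + v²x²) − D)/v².
√(D² + v²x²) = √(0.943² + 1.38² × 29.7²) = 41.00; v² = 1.9044.
t = (41.00 − 0.943)/1.9044 = 21.0 days (vs. the pure-advection estimate x/v = 21.5 d).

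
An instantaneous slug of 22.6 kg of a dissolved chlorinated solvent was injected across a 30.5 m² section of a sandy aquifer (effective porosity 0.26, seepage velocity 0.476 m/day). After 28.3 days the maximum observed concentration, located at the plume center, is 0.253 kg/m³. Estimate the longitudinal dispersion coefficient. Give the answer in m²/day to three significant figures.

At the plume center C_max = M/(n_e·A·√(4πDt)), so D = M²/(4πt·(n_e·A·C_max)²).
n_e·A·C_max = 0.26 × 30.5 × 0.253 = 2.006 kg/m.
D = 22.6²/(4π × 28.3 × 2.006²) = 0.357 m²/day.

0.357 m²/day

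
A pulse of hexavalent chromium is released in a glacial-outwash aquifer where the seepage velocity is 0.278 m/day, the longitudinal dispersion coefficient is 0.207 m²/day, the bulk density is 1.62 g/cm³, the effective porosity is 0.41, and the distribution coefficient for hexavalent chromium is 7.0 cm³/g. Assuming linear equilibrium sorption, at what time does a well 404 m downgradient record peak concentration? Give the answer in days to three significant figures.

Retardation factor R = 1 + ρ_b·K_d/n = 1 + 1.62 × 7.0/0.41 = 28.66.
Sorption retards both mechanisms: v_R = v/R = 0.009700 m/day, D_R = D/R = 0.007223 m²/day.
Peak time from v_R²t² + 2D_R t − x² = 0: t = (√(D_R² + v_R²x²) − D_R)/v_R².
√(D_R² + v_R²x²) = √(0.007223² + 0.009700² × 404²) = 3.919; v_R² = 9.409e-05.
t = (3.919 − 0.007223)/9.409e-05 = 41600 days.

41600 days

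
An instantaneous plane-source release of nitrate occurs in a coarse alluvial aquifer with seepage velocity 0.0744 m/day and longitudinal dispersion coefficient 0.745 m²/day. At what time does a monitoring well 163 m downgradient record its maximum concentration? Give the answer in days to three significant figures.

2060 days

For the 1D instantaneous-source solution, setting ∂C/∂t = 0 at fixed x gives v²t² + 2Dt − x² = 0, so t = (√(D² + v²x²) − D)/v².
√(D² + v²x²) = √(0.745² + 0.0744² × 163²) = 12.15; v² = 0.00553536.
t = (12.15 − 0.745)/0.00553536 = 2060 days (vs. the pure-advection estimate x/v = 2190 d).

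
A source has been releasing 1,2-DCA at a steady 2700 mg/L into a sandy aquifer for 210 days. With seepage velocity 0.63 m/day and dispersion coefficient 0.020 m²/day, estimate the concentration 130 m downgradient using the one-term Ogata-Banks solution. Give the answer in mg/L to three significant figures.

For a continuous step input, C/C₀ ≈ ½·erfc((x−vt)/(2√(Dt))).
vt = 0.63 × 210 = 132.3 m and 2√(Dt) = 2√(0.020 × 210) = 4.099 m.
Argument (x−vt)/(2√(Dt)) = (130 − 132.3)/4.099 = -0.5611; ½·erfc(-0.5611) = 0.7863.
C = 2700 × 0.7863 = 2120 mg/L.

2120 mg/L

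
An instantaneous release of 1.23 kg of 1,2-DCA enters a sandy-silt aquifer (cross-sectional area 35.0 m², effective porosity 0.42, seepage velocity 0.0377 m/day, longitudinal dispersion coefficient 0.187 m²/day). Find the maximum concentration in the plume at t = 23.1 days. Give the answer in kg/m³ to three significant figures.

0.0114 kg/m³

The peak of an instantaneous 1D plume sits at x = vt; there the Gaussian factor is 1 and C_max = M/(n_e·A·√(4πDt)), where n_e·A is the pore area the mass is dissolved in.
√(4πDt) = √(4π × 0.187 × 23.1) = 7.368 m, so C_max = 1.23/(0.42 × 35.0 × 7.368) = 0.0114 kg/m³.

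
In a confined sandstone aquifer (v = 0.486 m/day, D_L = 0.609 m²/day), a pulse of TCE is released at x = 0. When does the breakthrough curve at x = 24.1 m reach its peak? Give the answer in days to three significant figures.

For the 1D instantaneous-source solution, setting ∂C/∂t = 0 at fixed x gives v²t² + 2Dt − x² = 0, so t = (√(D² + v²x²) − D)/v².
√(D² + v²x²) = √(0.609² + 0.486² × 24.1²) = 11.73; v² = 0.236196.
t = (11.73 − 0.609)/0.236196 = 47.1 days (vs. the pure-advection estimate x/v = 49.6 d).

47.1 days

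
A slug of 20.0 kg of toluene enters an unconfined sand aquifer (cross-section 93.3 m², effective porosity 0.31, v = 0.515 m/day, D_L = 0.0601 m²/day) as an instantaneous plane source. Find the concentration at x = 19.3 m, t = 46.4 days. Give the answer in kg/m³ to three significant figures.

For an instantaneous plane source, C(x,t) = M/(n_e·A·√(4πDt)) · exp(−(x−vt)²/(4Dt)), with n_e·A the pore (flow) area.
Plume center vt = 0.515 × 46.4 = 23.896 m, so the well at 19.3 m is 4.596 m upgradient of the peak.
√(4πDt) = 5.920 m, giving peak height M/(n_e·A·√(4πDt)) = 20.0/(0.31 × 93.3 × 5.920) = 0.1168 kg/m³.
(x−vt)²/(4Dt) = (-4.596)²/(4 × 0.0601 × 46.4) = 1.894; exp(−1.894) = 0.1505.
C = 0.1168 × 0.1505 = 0.0176 kg/m³.

0.0176 kg/m³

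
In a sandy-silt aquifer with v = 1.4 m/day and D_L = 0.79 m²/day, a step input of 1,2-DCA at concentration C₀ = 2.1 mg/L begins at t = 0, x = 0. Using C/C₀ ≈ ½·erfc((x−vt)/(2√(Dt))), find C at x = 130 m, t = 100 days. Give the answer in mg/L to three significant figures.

For a continuous step input, C/C₀ ≈ ½·erfc((x−vt)/(2√(Dt))).
vt = 1.4 × 100 = 140 m and 2√(Dt) = 2√(0.79 × 100) = 17.78 m.
Argument (x−vt)/(2√(Dt)) = (130 − 140)/17.78 = -0.5624; ½·erfc(-0.5624) = 0.7868.
C = 2.1 × 0.7868 = 1.65 mg/L.

1.65 mg/L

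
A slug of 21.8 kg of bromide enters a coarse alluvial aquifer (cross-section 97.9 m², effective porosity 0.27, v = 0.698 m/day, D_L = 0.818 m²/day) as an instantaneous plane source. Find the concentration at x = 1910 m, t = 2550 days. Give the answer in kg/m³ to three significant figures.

0.000670 kg/m³

For an instantaneous plane source, C(x,t) = M/(n_e·A·√(4πDt)) · exp(−(x−vt)²/(4Dt)), with n_e·A the pore (flow) area.
Plume center vt = 0.698 × 2550 = 1779.9 m, so the well at 1910 m is 130.1 m downgradient of the peak.
√(4πDt) = 161.9 m, giving peak height M/(n_e·A·√(4πDt)) = 21.8/(0.27 × 97.9 × 161.9) = 0.005094 kg/m³.
(x−vt)²/(4Dt) = (130.1)²/(4 × 0.818 × 2550) = 2.029; exp(−2.029) = 0.1315.
C = 0.005094 × 0.1315 = 0.000670 kg/m³.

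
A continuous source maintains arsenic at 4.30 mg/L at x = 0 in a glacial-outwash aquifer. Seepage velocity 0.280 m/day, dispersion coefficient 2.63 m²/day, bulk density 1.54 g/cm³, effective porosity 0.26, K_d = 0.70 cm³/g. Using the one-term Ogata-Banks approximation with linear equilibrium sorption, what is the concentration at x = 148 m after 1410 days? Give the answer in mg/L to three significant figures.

0.130 mg/L

Retardation factor R = 1 + ρ_b·K_d/n = 1 + 1.54 × 0.70/0.26 = 5.146.
Sorption retards both mechanisms: v_R = v/R = 0.05441 m/day, D_R = D/R = 0.5111 m²/day.
v_R·t = 0.05441 × 1410 = 76.7181 m; 2√(D_R t) = 53.69 m; argument = (148 − 76.7181)/53.69 = 1.328.
C = C₀ × ½·erfc(1.328) = 4.30 × 0.03019 = 0.130 mg/L.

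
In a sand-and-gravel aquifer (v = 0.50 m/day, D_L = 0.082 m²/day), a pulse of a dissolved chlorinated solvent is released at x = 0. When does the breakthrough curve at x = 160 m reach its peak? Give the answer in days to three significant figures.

320 days

For the 1D instantaneous-source solution, setting ∂C/∂t = 0 at fixed x gives v²t² + 2Dt − x² = 0, so t = (√(D² + v²x²) − D)/v².
√(D² + v²x²) = √(0.082² + 0.50² × 160²) = 80.00; v² = 0.25.
t = (80.00 − 0.082)/0.25 = 320 days (vs. the pure-advection estimate x/v = 320 d).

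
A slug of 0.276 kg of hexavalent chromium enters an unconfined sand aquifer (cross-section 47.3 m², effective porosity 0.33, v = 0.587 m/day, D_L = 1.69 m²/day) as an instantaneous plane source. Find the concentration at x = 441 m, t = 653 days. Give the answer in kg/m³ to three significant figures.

7.06e-05 kg/m³

For an instantaneous plane source, C(x,t) = M/(n_e·A·√(4πDt)) · exp(−(x−vt)²/(4Dt)), with n_e·A the pore (flow) area.
Plume center vt = 0.587 × 653 = 383.311 m, so the well at 441 m is 57.689 m downgradient of the peak.
√(4πDt) = 117.8 m, giving peak height M/(n_e·A·√(4πDt)) = 0.276/(0.33 × 47.3 × 117.8) = 0.0001501 kg/m³.
(x−vt)²/(4Dt) = (57.689)²/(4 × 1.69 × 653) = 0.7539; exp(−0.7539) = 0.4705.
C = 0.0001501 × 0.4705 = 7.06e-05 kg/m³.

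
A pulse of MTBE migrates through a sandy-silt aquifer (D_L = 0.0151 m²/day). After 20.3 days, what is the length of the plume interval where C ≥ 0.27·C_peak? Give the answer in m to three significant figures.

The plume is Gaussian with σ = √(2Dt) = √(2 × 0.0151 × 20.3) = 0.7830 m.
C/C_peak = exp(−Δx²/(2σ²)) = 0.27 ⇒ Δx = σ·√(−2 ln 0.27) = 0.7830 × 1.618 = 1.267 m.
Width = 2Δx = 2.53 m.

2.53 m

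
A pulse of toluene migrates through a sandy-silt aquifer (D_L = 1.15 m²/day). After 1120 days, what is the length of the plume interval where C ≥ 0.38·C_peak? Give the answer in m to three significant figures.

141 m

The plume is Gaussian with σ = √(2Dt) = √(2 × 1.15 × 1120) = 50.75 m.
C/C_peak = exp(−Δx²/(2σ²)) = 0.38 ⇒ Δx = σ·√(−2 ln 0.38) = 50.75 × 1.391 = 70.59 m.
Width = 2Δx = 141 m.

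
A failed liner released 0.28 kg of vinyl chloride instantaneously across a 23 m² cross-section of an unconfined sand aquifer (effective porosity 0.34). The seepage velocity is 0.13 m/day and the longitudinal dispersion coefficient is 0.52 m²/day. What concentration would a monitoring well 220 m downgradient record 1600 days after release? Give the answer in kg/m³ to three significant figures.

0.000335 kg/m³

For an instantaneous plane source, C(x,t) = M/(n_e·A·√(4πDt)) · exp(−(x−vt)²/(4Dt)), with n_e·A the pore (flow) area.
Plume center vt = 0.13 × 1600 = 208 m, so the well at 220 m is 12 m downgradient of the peak.
√(4πDt) = 102.3 m, giving peak height M/(n_e·A·√(4πDt)) = 0.28/(0.34 × 23 × 102.3) = 0.0003500 kg/m³.
(x−vt)²/(4Dt) = (12)²/(4 × 0.52 × 1600) = 0.04327; exp(−0.04327) = 0.9577.
C = 0.0003500 × 0.9577 = 0.000335 kg/m³.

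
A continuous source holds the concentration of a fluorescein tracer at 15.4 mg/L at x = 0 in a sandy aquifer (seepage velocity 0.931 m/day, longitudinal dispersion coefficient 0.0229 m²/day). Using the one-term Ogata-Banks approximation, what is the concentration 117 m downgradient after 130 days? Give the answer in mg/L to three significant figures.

14.6 mg/L

For a continuous step input, C/C₀ ≈ ½·erfc((x−vt)/(2√(Dt))).
vt = 0.931 × 130 = 121.03 m and 2√(Dt) = 2√(0.0229 × 130) = 3.451 m.
Argument (x−vt)/(2√(Dt)) = (117 − 121.03)/3.451 = -1.168; ½·erfc(-1.168) = 0.9507.
C = 15.4 × 0.9507 = 14.6 mg/L.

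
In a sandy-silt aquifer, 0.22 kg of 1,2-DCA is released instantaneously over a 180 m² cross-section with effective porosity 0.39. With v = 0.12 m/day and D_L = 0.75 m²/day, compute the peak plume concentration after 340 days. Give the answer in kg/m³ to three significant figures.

5.54e-05 kg/m³

The peak of an instantaneous 1D plume sits at x = vt; there the Gaussian factor is 1 and C_max = M/(n_e·A·√(4πDt)), where n_e·A is the pore area the mass is dissolved in.
√(4πDt) = √(4π × 0.75 × 340) = 56.61 m, so C_max = 0.22/(0.39 × 180 × 56.61) = 5.54e-05 kg/m³.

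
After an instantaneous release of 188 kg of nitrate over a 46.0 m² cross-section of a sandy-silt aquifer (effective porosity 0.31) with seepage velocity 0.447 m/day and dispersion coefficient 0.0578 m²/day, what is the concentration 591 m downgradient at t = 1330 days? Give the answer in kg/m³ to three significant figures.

For an instantaneous plane source, C(x,t) = M/(n_e·A·√(4πDt)) · exp(−(x−vt)²/(4Dt)), with n_e·A the pore (flow) area.
Plume center vt = 0.447 × 1330 = 594.51 m, so the well at 591 m is 3.51 m upgradient of the peak.
√(4πDt) = 31.08 m, giving peak height M/(n_e·A·√(4πDt)) = 188/(0.31 × 46.0 × 31.08) = 0.4242 kg/m³.
(x−vt)²/(4Dt) = (-3.51)²/(4 × 0.0578 × 1330) = 0.04007; exp(−0.04007) = 0.9607.
C = 0.4242 × 0.9607 = 0.408 kg/m³.

0.408 kg/m³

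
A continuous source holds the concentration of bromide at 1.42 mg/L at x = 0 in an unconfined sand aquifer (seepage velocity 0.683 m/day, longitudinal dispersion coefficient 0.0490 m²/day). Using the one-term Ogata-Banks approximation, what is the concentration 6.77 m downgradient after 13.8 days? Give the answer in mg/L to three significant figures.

For a continuous step input, C/C₀ ≈ ½·erfc((x−vt)/(2√(Dt))).
vt = 0.683 × 13.8 = 9.4254 m and 2√(Dt) = 2√(0.0490 × 13.8) = 1.645 m.
Argument (x−vt)/(2√(Dt)) = (6.77 − 9.4254)/1.645 = -1.614; ½·erfc(-1.614) = 0.9888.
C = 1.42 × 0.9888 = 1.40 mg/L.

1.40 mg/L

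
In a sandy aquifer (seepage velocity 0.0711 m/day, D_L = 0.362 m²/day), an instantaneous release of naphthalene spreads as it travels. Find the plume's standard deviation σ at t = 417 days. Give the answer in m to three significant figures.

Dispersive spreading gives a Gaussian with σ² = 2Dt; advection only shifts the center.
σ = √(2 × 0.362 × 417) = 17.4 m.

17.4 m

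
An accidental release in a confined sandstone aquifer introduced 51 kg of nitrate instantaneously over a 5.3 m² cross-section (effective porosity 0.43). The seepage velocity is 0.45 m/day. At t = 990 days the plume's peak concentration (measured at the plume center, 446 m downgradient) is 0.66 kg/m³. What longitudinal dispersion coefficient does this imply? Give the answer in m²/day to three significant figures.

0.0924 m²/day

At the plume center C_max = M/(n_e·A·√(4πDt)), so D = M²/(4πt·(n_e·A·C_max)²).
n_e·A·C_max = 0.43 × 5.3 × 0.66 = 1.504 kg/m.
D = 51²/(4π × 990 × 1.504²) = 0.0924 m²/day.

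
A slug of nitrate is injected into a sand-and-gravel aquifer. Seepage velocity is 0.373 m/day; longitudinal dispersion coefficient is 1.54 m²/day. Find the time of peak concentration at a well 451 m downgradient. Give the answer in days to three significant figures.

1200 days

For the 1D instantaneous-source solution, setting ∂C/∂t = 0 at fixed x gives v²t² + 2Dt − x² = 0, so t = (√(D² + v²x²) − D)/v².
√(D² + v²x²) = √(1.54² + 0.373² × 451²) = 168.2; v² = 0.139129.
t = (168.2 − 1.54)/0.139129 = 1200 days (vs. the pure-advection estimate x/v = 1210 d).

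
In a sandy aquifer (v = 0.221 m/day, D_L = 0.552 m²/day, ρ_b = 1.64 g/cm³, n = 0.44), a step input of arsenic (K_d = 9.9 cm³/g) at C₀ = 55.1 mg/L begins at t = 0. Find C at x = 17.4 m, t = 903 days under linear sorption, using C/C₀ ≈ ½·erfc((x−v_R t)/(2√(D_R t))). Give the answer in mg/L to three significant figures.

0.495 mg/L

Retardation factor R = 1 + ρ_b·K_d/n = 1 + 1.64 × 9.9/0.44 = 37.90.
Sorption retards both mechanisms: v_R = v/R = 0.005831 m/day, D_R = D/R = 0.01456 m²/day.
v_R·t = 0.005831 × 903 = 5.265393 m; 2√(D_R t) = 7.252 m; argument = (17.4 − 5.265393)/7.252 = 1.673.
C = C₀ × ½·erfc(1.673) = 55.1 × 0.008991 = 0.495 mg/L.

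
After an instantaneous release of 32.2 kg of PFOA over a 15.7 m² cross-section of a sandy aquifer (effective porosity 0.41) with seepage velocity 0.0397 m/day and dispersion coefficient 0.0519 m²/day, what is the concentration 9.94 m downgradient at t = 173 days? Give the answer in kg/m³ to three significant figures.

For an instantaneous plane source, C(x,t) = M/(n_e·A·√(4πDt)) · exp(−(x−vt)²/(4Dt)), with n_e·A the pore (flow) area.
Plume center vt = 0.0397 × 173 = 6.8681 m, so the well at 9.94 m is 3.0719 m downgradient of the peak.
√(4πDt) = 10.62 m, giving peak height M/(n_e·A·√(4πDt)) = 32.2/(0.41 × 15.7 × 10.62) = 0.4710 kg/m³.
(x−vt)²/(4Dt) = (3.0719)²/(4 × 0.0519 × 173) = 0.2627; exp(−0.2627) = 0.7690.
C = 0.4710 × 0.7690 = 0.362 kg/m³.

0.362 kg/m³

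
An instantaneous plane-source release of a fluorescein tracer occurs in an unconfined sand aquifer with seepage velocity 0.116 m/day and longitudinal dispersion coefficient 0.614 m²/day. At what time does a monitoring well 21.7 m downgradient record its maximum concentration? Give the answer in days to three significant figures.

For the 1D instantaneous-source solution, setting ∂C/∂t = 0 at fixed x gives v²t² + 2Dt − x² = 0, so t = (√(D² + v²x²) − D)/v².
√(D² + v²x²) = √(0.614² + 0.116² × 21.7²) = 2.591; v² = 0.013456.
t = (2.591 − 0.614)/0.013456 = 147 days (vs. the pure-advection estimate x/v = 187 d).

147 days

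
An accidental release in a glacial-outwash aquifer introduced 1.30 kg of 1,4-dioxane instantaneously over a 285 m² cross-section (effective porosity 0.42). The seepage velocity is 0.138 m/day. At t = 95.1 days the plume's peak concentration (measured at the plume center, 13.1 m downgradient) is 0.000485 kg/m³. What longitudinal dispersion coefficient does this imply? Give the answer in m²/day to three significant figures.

At the plume center C_max = M/(n_e·A·√(4πDt)), so D = M²/(4πt·(n_e·A·C_max)²).
n_e·A·C_max = 0.42 × 285 × 0.000485 = 0.05805 kg/m.
D = 1.30²/(4π × 95.1 × 0.05805²) = 0.420 m²/day.

0.420 m²/day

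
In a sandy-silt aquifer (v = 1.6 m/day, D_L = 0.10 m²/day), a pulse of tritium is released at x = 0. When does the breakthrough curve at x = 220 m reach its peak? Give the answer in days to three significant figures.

For the 1D instantaneous-source solution, setting ∂C/∂t = 0 at fixed x gives v²t² + 2Dt − x² = 0, so t = (√(D² + v²x²) − D)/v².
√(D² + v²x²) = √(0.10² + 1.6² × 220²) = 352.0; v² = 2.56.
t = (352.0 − 0.10)/2.56 = 137 days (vs. the pure-advection estimate x/v = 138 d).

137 days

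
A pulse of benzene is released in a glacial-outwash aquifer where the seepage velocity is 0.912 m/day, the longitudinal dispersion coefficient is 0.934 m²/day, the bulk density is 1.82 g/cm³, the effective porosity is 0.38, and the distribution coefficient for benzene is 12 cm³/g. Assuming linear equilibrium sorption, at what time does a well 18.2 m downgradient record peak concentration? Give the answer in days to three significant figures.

1100 days

Retardation factor R = 1 + ρ_b·K_d/n = 1 + 1.82 × 12/0.38 = 58.47.
Sorption retards both mechanisms: v_R = v/R = 0.01560 m/day, D_R = D/R = 0.01597 m²/day.
Peak time from v_R²t² + 2D_R t − x² = 0: t = (√(D_R² + v_R²x²) − D_R)/v_R².
√(D_R² + v_R²x²) = √(0.01597² + 0.01560² × 18.2²) = 0.2844; v_R² = 0.0002434.
t = (0.2844 − 0.01597)/0.0002434 = 1100 days.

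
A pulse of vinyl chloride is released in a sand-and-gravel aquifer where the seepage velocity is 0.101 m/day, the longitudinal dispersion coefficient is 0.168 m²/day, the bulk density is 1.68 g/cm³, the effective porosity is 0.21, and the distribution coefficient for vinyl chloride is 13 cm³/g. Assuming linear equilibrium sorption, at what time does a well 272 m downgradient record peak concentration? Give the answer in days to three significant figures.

281000 days

Retardation factor R = 1 + ρ_b·K_d/n = 1 + 1.68 × 13/0.21 = 105.0.
Sorption retards both mechanisms: v_R = v/R = 0.0009619 m/day, D_R = D/R = 0.001600 m²/day.
Peak time from v_R²t² + 2D_R t − x² = 0: t = (√(D_R² + v_R²x²) − D_R)/v_R².
√(D_R² + v_R²x²) = √(0.001600² + 0.0009619² × 272²) = 0.2616; v_R² = 9.253e-07.
t = (0.2616 − 0.001600)/9.253e-07 = 281000 days.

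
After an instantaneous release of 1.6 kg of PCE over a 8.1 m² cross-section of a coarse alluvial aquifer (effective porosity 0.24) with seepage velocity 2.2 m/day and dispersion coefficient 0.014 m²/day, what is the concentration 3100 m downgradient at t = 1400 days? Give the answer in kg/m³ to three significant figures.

For an instantaneous plane source, C(x,t) = M/(n_e·A·√(4πDt)) · exp(−(x−vt)²/(4Dt)), with n_e·A the pore (flow) area.
Plume center vt = 2.2 × 1400 = 3080 m, so the well at 3100 m is 20 m downgradient of the peak.
√(4πDt) = 15.69 m, giving peak height M/(n_e·A·√(4πDt)) = 1.6/(0.24 × 8.1 × 15.69) = 0.05246 kg/m³.
(x−vt)²/(4Dt) = (20)²/(4 × 0.014 × 1400) = 5.102; exp(−5.102) = 0.006085.
C = 0.05246 × 0.006085 = 0.000319 kg/m³.

0.000319 kg/m³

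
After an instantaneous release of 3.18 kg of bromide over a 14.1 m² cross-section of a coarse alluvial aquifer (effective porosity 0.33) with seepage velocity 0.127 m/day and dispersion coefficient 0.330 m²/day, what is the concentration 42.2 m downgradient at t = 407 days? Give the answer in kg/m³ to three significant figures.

0.0141 kg/m³

For an instantaneous plane source, C(x,t) = M/(n_e·A·√(4πDt)) · exp(−(x−vt)²/(4Dt)), with n_e·A the pore (flow) area.
Plume center vt = 0.127 × 407 = 51.689 m, so the well at 42.2 m is 9.489 m upgradient of the peak.
√(4πDt) = 41.08 m, giving peak height M/(n_e·A·√(4πDt)) = 3.18/(0.33 × 14.1 × 41.08) = 0.01664 kg/m³.
(x−vt)²/(4Dt) = (-9.489)²/(4 × 0.330 × 407) = 0.1676; exp(−0.1676) = 0.8457.
C = 0.01664 × 0.8457 = 0.0141 kg/m³.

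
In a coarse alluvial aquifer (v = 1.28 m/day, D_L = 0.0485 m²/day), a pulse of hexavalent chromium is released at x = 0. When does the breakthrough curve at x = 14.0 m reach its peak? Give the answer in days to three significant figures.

For the 1D instantaneous-source solution, setting ∂C/∂t = 0 at fixed x gives v²t² + 2Dt − x² = 0, so t = (√(D² + v²x²) − D)/v².
√(D² + v²x²) = √(0.0485² + 1.28² × 14.0²) = 17.92; v² = 1.6384.
t = (17.92 − 0.0485)/1.6384 = 10.9 days (vs. the pure-advection estimate x/v = 10.9 d).

10.9 days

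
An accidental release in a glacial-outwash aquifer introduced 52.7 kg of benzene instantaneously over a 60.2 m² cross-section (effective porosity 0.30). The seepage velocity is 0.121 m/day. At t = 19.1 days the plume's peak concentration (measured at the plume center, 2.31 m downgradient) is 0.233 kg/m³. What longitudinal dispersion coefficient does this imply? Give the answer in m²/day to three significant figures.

At the plume center C_max = M/(n_e·A·√(4πDt)), so D = M²/(4πt·(n_e·A·C_max)²).
n_e·A·C_max = 0.30 × 60.2 × 0.233 = 4.208 kg/m.
D = 52.7²/(4π × 19.1 × 4.208²) = 0.653 m²/day.

0.653 m²/day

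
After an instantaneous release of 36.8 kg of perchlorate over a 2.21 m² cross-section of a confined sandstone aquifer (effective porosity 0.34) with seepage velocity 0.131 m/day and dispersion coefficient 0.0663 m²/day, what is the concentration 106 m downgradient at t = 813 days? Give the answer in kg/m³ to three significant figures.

For an instantaneous plane source, C(x,t) = M/(n_e·A·√(4πDt)) · exp(−(x−vt)²/(4Dt)), with n_e·A the pore (flow) area.
Plume center vt = 0.131 × 813 = 106.503 m, so the well at 106 m is 0.503 m upgradient of the peak.
√(4πDt) = 26.03 m, giving peak height M/(n_e·A·√(4πDt)) = 36.8/(0.34 × 2.21 × 26.03) = 1.881 kg/m³.
(x−vt)²/(4Dt) = (-0.503)²/(4 × 0.0663 × 813) = 0.001173; exp(−0.001173) = 0.9988.
C = 1.881 × 0.9988 = 1.88 kg/m³.

1.88 kg/m³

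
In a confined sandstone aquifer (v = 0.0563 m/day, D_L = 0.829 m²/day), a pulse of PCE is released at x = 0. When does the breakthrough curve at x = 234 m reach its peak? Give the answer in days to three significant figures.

For the 1D instantaneous-source solution, setting ∂C/∂t = 0 at fixed x gives v²t² + 2Dt − x² = 0, so t = (√(D² + v²x²) − D)/v².
√(D² + v²x²) = √(0.829² + 0.0563² × 234²) = 13.20; v² = 0.00316969.
t = (13.20 − 0.829)/0.00316969 = 3900 days (vs. the pure-advection estimate x/v = 4160 d).

3900 days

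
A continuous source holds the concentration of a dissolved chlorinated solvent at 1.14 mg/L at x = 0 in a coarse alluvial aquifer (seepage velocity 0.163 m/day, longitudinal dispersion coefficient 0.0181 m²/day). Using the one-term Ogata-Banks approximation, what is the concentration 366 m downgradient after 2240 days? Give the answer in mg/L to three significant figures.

For a continuous step input, C/C₀ ≈ ½·erfc((x−vt)/(2√(Dt))).
vt = 0.163 × 2240 = 365.12 m and 2√(Dt) = 2√(0.0181 × 2240) = 12.73 m.
Argument (x−vt)/(2√(Dt)) = (366 − 365.12)/12.73 = 0.06913; ½·erfc(0.06913) = 0.4611.
C = 1.14 × 0.4611 = 0.526 mg/L.

0.526 mg/L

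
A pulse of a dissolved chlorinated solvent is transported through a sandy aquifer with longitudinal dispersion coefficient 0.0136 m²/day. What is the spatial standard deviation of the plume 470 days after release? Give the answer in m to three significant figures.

Dispersive spreading gives a Gaussian with σ² = 2Dt; advection only shifts the center.
σ = √(2 × 0.0136 × 470) = 3.58 m.

3.58 m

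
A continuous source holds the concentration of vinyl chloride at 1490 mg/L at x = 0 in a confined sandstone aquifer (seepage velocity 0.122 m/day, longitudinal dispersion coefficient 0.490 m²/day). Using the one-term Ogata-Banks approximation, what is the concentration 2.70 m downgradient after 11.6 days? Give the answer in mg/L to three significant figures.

524 mg/L

For a continuous step input, C/C₀ ≈ ½·erfc((x−vt)/(2√(Dt))).
vt = 0.122 × 11.6 = 1.4152 m and 2√(Dt) = 2√(0.490 × 11.6) = 4.768 m.
Argument (x−vt)/(2√(Dt)) = (2.70 − 1.4152)/4.768 = 0.2695; ½·erfc(0.2695) = 0.3516.
C = 1490 × 0.3516 = 524 mg/L.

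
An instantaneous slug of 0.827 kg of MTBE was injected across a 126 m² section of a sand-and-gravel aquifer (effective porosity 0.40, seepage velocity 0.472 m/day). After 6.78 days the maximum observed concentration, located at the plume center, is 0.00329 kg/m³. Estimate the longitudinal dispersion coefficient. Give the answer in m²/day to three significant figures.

At the plume center C_max = M/(n_e·A·√(4πDt)), so D = M²/(4πt·(n_e·A·C_max)²).
n_e·A·C_max = 0.40 × 126 × 0.00329 = 0.1658 kg/m.
D = 0.827²/(4π × 6.78 × 0.1658²) = 0.292 m²/day.

0.292 m²/day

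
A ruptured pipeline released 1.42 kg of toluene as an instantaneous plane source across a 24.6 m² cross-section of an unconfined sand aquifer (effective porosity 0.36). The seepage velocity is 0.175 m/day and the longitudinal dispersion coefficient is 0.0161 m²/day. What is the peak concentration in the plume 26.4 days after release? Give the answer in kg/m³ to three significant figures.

The peak of an instantaneous 1D plume sits at x = vt; there the Gaussian factor is 1 and C_max = M/(n_e·A·√(4πDt)), where n_e·A is the pore area the mass is dissolved in.
√(4πDt) = √(4π × 0.0161 × 26.4) = 2.311 m, so C_max = 1.42/(0.36 × 24.6 × 2.311) = 0.0694 kg/m³.

0.0694 kg/m³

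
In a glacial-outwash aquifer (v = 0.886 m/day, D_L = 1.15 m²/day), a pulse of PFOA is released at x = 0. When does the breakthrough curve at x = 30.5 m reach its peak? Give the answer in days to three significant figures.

For the 1D instantaneous-source solution, setting ∂C/∂t = 0 at fixed x gives v²t² + 2Dt − x² = 0, so t = (√(D² + v²x²) − D)/v².
√(D² + v²x²) = √(1.15² + 0.886² × 30.5²) = 27.05; v² = 0.784996.
t = (27.05 − 1.15)/0.784996 = 33.0 days (vs. the pure-advection estimate x/v = 34.4 d).

33.0 days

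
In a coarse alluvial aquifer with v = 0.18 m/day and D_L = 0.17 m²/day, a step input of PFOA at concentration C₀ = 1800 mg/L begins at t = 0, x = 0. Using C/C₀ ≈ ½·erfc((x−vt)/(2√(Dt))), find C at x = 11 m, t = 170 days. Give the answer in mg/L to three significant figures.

For a continuous step input, C/C₀ ≈ ½·erfc((x−vt)/(2√(Dt))).
vt = 0.18 × 170 = 30.6 m and 2√(Dt) = 2√(0.17 × 170) = 10.75 m.
Argument (x−vt)/(2√(Dt)) = (11 − 30.6)/10.75 = -1.823; ½·erfc(-1.823) = 0.9950.
C = 1800 × 0.9950 = 1790 mg/L.

1790 mg/L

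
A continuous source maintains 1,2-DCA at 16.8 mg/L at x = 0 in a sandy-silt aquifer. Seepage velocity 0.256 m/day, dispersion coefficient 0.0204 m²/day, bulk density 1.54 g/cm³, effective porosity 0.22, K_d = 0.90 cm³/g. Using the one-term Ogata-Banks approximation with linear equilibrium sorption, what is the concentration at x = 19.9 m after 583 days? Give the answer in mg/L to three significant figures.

10.4 mg/L

Retardation factor R = 1 + ρ_b·K_d/n = 1 + 1.54 × 0.90/0.22 = 7.300.
Sorption retards both mechanisms: v_R = v/R = 0.03507 m/day, D_R = D/R = 0.002795 m²/day.
v_R·t = 0.03507 × 583 = 20.44581 m; 2√(D_R t) = 2.553 m; argument = (19.9 − 20.44581)/2.553 = -0.2138.
C = C₀ × ½·erfc(-0.2138) = 16.8 × 0.6188 = 10.4 mg/L.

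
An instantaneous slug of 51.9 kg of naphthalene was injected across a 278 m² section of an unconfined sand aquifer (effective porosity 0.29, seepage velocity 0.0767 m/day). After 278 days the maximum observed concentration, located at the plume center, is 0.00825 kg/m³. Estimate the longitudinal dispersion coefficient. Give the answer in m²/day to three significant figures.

1.74 m²/day

At the plume center C_max = M/(n_e·A·√(4πDt)), so D = M²/(4πt·(n_e·A·C_max)²).
n_e·A·C_max = 0.29 × 278 × 0.00825 = 0.6651 kg/m.
D = 51.9²/(4π × 278 × 0.6651²) = 1.74 m²/day.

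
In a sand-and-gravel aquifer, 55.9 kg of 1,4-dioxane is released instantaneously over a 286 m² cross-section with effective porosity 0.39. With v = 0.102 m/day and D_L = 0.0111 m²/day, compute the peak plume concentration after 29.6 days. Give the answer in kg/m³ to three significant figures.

0.247 kg/m³

The peak of an instantaneous 1D plume sits at x = vt; there the Gaussian factor is 1 and C_max = M/(n_e·A·√(4πDt)), where n_e·A is the pore area the mass is dissolved in.
√(4πDt) = √(4π × 0.0111 × 29.6) = 2.032 m, so C_max = 55.9/(0.39 × 286 × 2.032) = 0.247 kg/m³.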